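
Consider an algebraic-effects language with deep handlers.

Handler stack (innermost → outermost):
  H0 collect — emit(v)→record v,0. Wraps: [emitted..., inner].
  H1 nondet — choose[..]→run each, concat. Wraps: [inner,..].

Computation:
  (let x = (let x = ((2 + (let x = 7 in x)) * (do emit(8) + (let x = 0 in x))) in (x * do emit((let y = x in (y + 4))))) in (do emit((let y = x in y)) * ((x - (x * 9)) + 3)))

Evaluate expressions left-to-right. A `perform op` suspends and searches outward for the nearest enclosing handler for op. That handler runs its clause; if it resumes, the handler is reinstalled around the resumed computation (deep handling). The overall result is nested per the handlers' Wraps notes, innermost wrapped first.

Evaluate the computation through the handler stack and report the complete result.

Evaluation trace:
emit(8) @ H0 ⇒ out+=8
emit(4) @ H0 ⇒ out+=4
emit(0) @ H0 ⇒ out+=0
H0 returns [8, 4, 0, 0]
H1 returns [[8, 4, 0, 0]]
= [[8, 4, 0, 0]]

Answer: [[8, 4, 0, 0]]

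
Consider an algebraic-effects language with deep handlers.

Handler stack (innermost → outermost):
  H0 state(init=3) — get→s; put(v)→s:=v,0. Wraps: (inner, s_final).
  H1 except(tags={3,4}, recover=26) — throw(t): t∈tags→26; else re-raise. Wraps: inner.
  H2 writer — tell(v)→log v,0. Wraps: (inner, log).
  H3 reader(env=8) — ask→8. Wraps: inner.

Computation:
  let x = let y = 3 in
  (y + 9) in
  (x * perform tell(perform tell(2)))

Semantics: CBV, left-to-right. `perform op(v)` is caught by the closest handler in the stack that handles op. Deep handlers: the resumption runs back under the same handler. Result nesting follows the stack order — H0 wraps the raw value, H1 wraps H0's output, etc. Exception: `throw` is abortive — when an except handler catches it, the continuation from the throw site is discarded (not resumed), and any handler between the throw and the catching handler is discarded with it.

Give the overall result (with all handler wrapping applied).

Working:
tell(2) @ H2 ⇒ log+=2
tell(0) @ H2 ⇒ log+=0
H0 returns (0, 3)
H1 returns (0, 3)
H2 returns ((0, 3), (2, 0))
H3 returns ((0, 3), (2, 0))
= ((0, 3), (2, 0))

Answer: ((0, 3), (2, 0))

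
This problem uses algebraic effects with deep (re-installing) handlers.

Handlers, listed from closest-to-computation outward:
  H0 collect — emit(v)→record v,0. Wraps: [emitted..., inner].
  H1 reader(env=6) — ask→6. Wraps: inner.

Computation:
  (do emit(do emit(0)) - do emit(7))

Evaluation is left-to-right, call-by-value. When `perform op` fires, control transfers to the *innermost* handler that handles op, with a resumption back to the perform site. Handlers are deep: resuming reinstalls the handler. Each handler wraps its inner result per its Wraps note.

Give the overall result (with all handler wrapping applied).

Evaluation trace:
emit(0) @ H0 ⇒ out+=0
emit(0) @ H0 ⇒ out+=0
emit(7) @ H0 ⇒ out+=7
H0 returns [0, 0, 7, 0]
H1 returns [0, 0, 7, 0]
= [0, 0, 7, 0]

Answer: [0, 0, 7, 0]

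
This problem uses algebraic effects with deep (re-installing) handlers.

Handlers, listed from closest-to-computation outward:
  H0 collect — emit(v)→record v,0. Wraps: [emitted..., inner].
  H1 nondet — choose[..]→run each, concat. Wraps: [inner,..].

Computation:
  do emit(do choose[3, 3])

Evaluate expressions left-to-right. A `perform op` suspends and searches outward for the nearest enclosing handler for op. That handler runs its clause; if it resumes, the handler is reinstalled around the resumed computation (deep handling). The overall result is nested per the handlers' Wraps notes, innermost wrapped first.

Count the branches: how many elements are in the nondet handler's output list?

Step-by-step:
choose[3, 3] @ H1
  branch[0] choose=3:
    emit(3) @ H0 ⇒ out+=3
    H0 returns [3, 0]
    H1 returns [[3, 0]]
  branch[1] choose=3:
    emit(3) @ H0 ⇒ out+=3
    H0 returns [3, 0]
    H1 returns [[3, 0]]
= [[3, 0], [3, 0]]

Answer: 2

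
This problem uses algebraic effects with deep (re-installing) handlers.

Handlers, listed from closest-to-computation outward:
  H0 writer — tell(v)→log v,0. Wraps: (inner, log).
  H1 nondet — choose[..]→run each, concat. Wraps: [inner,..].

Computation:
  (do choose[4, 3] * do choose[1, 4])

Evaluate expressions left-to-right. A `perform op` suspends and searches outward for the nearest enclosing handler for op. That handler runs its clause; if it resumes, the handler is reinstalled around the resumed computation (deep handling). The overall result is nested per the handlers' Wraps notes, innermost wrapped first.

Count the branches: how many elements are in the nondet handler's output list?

Step-by-step:
choose[4, 3] @ H1
  branch[0] choose=4:
    choose[1, 4] @ H1
      branch[0] choose=1:
        H0 returns (4, ())
        H1 returns [(4, ())]
      branch[1] choose=4:
        H0 returns (16, ())
        H1 returns [(16, ())]
  branch[1] choose=3:
    choose[1, 4] @ H1
      branch[0] choose=1:
        H0 returns (3, ())
        H1 returns [(3, ())]
      branch[1] choose=4:
        H0 returns (12, ())
        H1 returns [(12, ())]
= [(4, ()), (16, ()), (3, ()), (12, ())]

Answer: 4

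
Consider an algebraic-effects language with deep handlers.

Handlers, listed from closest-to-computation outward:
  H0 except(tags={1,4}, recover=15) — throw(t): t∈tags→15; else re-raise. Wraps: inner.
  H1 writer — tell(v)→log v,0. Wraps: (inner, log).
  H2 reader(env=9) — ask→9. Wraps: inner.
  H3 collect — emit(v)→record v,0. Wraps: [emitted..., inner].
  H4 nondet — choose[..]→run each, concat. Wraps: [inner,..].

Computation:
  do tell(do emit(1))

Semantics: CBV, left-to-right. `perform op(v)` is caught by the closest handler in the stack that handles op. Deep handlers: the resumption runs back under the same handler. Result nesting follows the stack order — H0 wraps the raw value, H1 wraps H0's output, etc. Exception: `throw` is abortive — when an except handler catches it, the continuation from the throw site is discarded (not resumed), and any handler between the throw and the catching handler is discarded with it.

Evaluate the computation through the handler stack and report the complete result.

Step-by-step:
emit(1) @ H3 ⇒ out+=1
tell(0) @ H1 ⇒ log+=0
H0 returns 0
H1 returns (0, (0))
H2 returns (0, (0))
H3 returns [1, (0, (0))]
H4 returns [[1, (0, (0))]]
= [[1, (0, (0))]]

Answer: [[1, (0, (0))]]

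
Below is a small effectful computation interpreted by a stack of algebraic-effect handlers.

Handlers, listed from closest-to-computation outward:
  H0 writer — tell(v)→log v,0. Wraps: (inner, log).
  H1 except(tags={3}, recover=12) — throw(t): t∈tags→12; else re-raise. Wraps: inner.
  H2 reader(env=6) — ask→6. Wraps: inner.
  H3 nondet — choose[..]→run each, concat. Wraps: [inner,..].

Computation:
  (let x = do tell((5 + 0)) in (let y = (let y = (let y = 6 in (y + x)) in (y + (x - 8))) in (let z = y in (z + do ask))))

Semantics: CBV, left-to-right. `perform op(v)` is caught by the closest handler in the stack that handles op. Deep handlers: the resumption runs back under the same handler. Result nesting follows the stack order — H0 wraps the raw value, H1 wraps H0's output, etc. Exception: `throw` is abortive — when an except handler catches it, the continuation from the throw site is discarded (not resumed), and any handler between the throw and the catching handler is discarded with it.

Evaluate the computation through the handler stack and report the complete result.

Answer: [(4, (5))]

Working:
tell(5) @ H0 ⇒ log+=5
ask @ H2 ⇒ 6
H0 returns (4, (5))
H1 returns (4, (5))
H2 returns (4, (5))
H3 returns [(4, (5))]
= [(4, (5))]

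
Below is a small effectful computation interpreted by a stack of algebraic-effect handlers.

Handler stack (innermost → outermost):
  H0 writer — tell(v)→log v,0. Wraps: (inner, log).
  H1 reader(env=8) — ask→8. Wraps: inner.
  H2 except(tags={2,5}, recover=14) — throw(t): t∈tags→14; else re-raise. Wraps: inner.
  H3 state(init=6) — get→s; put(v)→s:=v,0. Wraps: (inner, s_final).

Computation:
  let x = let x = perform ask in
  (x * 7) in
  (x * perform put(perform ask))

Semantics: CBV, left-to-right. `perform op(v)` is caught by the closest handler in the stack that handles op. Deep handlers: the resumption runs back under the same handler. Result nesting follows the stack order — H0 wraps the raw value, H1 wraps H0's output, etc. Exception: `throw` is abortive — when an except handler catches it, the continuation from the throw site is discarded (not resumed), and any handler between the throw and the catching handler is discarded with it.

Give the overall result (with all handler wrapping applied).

Answer: ((0, ()), 8)

Step-by-step:
ask @ H1 ⇒ 8
ask @ H1 ⇒ 8
put(8) @ H3 ⇒ s:=8
H0 returns (0, ())
H1 returns (0, ())
H2 returns (0, ())
H3 returns ((0, ()), 8)
= ((0, ()), 8)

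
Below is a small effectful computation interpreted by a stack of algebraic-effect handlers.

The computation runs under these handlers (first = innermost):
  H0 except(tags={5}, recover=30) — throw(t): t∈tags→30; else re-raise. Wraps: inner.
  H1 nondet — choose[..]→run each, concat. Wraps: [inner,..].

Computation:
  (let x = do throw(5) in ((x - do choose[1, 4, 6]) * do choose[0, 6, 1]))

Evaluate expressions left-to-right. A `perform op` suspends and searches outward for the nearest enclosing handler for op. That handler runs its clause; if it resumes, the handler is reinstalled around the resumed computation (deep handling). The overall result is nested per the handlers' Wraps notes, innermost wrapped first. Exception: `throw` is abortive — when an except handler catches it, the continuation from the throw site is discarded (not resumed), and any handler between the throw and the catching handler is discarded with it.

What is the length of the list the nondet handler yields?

Answer: 1

Working:
throw(5) @ H0 caught ⇒ 30
H1 returns [30]
= [30]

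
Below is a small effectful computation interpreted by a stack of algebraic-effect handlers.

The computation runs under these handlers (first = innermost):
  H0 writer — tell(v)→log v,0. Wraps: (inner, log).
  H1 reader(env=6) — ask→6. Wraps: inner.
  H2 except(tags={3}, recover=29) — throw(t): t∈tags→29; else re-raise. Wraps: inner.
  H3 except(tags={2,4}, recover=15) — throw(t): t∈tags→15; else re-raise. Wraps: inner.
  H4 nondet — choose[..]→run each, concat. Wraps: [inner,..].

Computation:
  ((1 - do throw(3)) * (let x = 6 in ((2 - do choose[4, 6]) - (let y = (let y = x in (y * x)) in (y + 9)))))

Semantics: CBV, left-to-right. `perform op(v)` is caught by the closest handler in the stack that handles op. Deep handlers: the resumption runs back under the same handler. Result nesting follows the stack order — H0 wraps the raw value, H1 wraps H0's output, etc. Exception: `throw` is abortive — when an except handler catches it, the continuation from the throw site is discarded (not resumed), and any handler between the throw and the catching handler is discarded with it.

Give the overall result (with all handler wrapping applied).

Answer: [29]

Evaluation trace:
throw(3) @ H2 caught ⇒ 29
H3 returns 29
H4 returns [29]
= [29]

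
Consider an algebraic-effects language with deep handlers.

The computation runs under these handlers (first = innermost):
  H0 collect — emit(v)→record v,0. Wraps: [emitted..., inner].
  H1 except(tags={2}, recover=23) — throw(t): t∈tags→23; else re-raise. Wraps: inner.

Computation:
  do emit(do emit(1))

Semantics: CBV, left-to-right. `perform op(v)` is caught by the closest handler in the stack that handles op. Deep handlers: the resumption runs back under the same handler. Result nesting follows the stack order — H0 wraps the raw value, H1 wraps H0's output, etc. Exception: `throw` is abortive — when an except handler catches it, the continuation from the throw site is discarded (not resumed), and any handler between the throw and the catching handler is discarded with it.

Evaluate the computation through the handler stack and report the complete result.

Answer: [1, 0, 0]

Step-by-step:
emit(1) @ H0 ⇒ out+=1
emit(0) @ H0 ⇒ out+=0
H0 returns [1, 0, 0]
H1 returns [1, 0, 0]
= [1, 0, 0]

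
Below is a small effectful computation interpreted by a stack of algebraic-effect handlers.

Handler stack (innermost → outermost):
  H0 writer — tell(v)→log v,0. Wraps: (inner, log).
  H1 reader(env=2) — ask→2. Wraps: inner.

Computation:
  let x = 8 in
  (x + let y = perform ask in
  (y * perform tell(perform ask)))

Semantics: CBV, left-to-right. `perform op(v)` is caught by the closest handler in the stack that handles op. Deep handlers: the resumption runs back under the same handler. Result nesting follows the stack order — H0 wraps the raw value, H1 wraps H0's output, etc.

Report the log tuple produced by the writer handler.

Evaluation trace:
ask @ H1 ⇒ 2
ask @ H1 ⇒ 2
tell(2) @ H0 ⇒ log+=2
H0 returns (8, (2))
H1 returns (8, (2))
= (8, (2))

Answer: (2)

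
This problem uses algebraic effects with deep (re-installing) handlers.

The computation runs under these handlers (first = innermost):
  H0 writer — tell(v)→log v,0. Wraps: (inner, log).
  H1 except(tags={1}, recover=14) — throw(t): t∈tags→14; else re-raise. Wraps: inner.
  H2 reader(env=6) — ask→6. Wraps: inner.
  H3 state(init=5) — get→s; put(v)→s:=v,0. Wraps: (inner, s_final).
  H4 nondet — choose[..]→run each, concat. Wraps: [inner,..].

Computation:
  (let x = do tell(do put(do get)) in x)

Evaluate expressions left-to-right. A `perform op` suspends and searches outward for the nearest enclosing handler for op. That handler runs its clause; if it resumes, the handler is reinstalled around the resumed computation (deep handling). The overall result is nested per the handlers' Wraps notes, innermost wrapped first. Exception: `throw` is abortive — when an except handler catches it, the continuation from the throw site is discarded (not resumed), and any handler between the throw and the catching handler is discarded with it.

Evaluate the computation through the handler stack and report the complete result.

Answer: [((0, (0)), 5)]

Step-by-step:
get @ H3 ⇒ 5
put(5) @ H3 ⇒ s:=5
tell(0) @ H0 ⇒ log+=0
H0 returns (0, (0))
H1 returns (0, (0))
H2 returns (0, (0))
H3 returns ((0, (0)), 5)
H4 returns [((0, (0)), 5)]
= [((0, (0)), 5)]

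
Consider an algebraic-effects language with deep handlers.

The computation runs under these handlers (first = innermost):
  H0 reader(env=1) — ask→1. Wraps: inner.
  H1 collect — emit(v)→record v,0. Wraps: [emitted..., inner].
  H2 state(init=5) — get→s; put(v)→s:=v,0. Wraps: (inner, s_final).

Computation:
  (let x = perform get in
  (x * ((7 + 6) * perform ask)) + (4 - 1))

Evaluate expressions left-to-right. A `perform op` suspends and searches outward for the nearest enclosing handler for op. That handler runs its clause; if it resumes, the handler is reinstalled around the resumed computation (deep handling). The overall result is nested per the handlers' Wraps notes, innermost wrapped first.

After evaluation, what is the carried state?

Working:
get @ H2 ⇒ 5
ask @ H0 ⇒ 1
H0 returns 68
H1 returns [68]
H2 returns ([68], 5)
= ([68], 5)

Answer: 5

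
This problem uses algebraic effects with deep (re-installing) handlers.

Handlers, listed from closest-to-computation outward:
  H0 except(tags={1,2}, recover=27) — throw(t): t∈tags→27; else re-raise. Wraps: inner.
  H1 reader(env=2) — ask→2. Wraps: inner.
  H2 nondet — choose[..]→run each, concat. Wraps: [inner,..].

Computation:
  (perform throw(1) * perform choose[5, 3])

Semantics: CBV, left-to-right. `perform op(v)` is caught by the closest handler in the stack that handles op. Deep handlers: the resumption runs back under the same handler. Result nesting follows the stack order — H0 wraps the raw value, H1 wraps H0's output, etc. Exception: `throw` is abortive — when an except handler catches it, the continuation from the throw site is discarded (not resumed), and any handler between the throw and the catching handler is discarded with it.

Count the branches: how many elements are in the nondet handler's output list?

Answer: 1

Working:
throw(1) @ H0 caught ⇒ 27
H1 returns 27
H2 returns [27]
= [27]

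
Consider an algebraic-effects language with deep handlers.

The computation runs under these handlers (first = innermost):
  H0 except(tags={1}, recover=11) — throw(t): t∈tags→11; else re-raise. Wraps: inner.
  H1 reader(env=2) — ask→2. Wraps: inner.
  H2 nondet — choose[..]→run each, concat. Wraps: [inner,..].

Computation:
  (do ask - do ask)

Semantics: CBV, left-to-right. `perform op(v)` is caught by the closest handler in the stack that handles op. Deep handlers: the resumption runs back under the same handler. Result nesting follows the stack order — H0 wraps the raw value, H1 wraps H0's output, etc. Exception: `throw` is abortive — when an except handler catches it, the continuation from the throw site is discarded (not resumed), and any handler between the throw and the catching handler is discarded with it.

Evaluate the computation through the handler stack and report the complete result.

Step-by-step:
ask @ H1 ⇒ 2
ask @ H1 ⇒ 2
H0 returns 0
H1 returns 0
H2 returns [0]
= [0]

Answer: [0]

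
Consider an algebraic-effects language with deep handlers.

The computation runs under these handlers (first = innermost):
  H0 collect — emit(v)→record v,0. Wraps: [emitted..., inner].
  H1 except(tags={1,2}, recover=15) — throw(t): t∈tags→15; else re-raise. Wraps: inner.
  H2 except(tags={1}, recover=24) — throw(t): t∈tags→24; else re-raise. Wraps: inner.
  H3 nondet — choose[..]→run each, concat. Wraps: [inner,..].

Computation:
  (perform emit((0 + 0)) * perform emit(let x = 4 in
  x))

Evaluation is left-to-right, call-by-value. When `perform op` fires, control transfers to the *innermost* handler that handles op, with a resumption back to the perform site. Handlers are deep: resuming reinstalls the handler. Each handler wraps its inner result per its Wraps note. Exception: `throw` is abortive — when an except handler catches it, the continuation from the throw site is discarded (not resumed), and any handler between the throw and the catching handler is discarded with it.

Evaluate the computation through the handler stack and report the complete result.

Answer: [[0, 4, 0]]

Evaluation trace:
emit(0) @ H0 ⇒ out+=0
emit(4) @ H0 ⇒ out+=4
H0 returns [0, 4, 0]
H1 returns [0, 4, 0]
H2 returns [0, 4, 0]
H3 returns [[0, 4, 0]]
= [[0, 4, 0]]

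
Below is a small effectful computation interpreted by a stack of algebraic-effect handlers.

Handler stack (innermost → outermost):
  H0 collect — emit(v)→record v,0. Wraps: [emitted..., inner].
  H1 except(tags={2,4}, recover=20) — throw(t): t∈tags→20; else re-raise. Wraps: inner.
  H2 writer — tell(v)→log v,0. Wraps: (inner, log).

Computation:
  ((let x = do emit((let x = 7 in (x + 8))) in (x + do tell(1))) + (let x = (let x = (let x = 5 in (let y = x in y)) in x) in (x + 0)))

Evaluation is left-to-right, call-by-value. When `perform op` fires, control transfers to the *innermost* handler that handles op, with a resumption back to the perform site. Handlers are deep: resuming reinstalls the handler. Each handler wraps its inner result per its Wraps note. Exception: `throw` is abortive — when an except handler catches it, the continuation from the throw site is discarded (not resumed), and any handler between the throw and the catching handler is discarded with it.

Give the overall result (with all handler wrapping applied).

Evaluation trace:
emit(15) @ H0 ⇒ out+=15
tell(1) @ H2 ⇒ log+=1
H0 returns [15, 5]
H1 returns [15, 5]
H2 returns ([15, 5], (1))
= ([15, 5], (1))

Answer: ([15, 5], (1))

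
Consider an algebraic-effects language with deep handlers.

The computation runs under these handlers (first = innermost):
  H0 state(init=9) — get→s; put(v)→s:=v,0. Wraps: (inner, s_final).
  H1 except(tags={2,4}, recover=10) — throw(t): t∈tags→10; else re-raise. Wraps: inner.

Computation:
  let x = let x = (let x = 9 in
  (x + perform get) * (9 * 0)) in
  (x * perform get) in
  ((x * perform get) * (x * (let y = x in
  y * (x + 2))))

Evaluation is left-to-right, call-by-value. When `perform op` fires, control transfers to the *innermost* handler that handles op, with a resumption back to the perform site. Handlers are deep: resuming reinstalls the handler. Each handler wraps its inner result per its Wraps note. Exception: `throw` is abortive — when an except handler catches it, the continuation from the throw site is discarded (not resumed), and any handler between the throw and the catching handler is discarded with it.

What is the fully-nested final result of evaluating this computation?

Working:
get @ H0 ⇒ 9
get @ H0 ⇒ 9
get @ H0 ⇒ 9
H0 returns (0, 9)
H1 returns (0, 9)
= (0, 9)

Answer: (0, 9)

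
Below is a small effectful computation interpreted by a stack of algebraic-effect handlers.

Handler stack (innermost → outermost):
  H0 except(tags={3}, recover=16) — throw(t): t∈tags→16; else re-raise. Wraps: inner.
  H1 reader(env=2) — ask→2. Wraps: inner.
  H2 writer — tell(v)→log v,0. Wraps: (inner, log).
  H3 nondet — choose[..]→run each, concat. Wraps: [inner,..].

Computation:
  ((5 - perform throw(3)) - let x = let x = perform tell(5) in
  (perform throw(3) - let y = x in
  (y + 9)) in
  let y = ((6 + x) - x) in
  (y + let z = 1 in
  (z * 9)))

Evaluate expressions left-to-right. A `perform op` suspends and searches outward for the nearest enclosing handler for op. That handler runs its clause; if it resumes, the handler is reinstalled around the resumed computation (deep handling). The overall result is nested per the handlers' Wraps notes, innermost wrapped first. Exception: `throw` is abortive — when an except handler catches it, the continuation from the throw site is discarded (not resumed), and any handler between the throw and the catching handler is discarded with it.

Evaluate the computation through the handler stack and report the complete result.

Working:
throw(3) @ H0 caught ⇒ 16
H1 returns 16
H2 returns (16, ())
H3 returns [(16, ())]
= [(16, ())]

Answer: [(16, ())]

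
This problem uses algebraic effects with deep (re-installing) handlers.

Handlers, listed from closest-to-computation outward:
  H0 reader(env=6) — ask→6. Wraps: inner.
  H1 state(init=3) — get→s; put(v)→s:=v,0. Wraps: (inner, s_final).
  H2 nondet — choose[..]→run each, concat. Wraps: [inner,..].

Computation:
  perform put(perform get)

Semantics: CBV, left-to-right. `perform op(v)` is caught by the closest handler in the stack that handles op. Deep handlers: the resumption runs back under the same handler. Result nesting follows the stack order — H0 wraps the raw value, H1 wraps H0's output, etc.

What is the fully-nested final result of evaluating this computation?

Working:
get @ H1 ⇒ 3
put(3) @ H1 ⇒ s:=3
H0 returns 0
H1 returns (0, 3)
H2 returns [(0, 3)]
= [(0, 3)]

Answer: [(0, 3)]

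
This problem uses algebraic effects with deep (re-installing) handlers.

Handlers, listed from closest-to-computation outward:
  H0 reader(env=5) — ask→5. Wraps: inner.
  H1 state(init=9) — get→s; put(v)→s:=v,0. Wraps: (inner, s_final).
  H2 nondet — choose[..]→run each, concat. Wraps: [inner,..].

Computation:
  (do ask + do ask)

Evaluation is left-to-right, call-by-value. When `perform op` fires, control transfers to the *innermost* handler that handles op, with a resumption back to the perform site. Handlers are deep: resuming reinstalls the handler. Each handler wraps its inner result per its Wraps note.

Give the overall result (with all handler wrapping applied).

Step-by-step:
ask @ H0 ⇒ 5
ask @ H0 ⇒ 5
H0 returns 10
H1 returns (10, 9)
H2 returns [(10, 9)]
= [(10, 9)]

Answer: [(10, 9)]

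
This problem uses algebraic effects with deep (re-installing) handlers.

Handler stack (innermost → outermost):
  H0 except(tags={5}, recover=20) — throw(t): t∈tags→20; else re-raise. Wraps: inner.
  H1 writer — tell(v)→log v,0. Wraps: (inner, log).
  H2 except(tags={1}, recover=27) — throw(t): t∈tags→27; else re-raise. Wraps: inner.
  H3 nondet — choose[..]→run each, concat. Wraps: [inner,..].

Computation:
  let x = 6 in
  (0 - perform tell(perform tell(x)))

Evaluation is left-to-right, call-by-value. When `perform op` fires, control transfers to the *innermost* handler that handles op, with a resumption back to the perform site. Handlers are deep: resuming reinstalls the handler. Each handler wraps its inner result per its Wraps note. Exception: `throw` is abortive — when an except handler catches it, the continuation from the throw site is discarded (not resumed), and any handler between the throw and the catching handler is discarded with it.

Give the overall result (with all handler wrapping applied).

Step-by-step:
tell(6) @ H1 ⇒ log+=6
tell(0) @ H1 ⇒ log+=0
H0 returns 0
H1 returns (0, (6, 0))
H2 returns (0, (6, 0))
H3 returns [(0, (6, 0))]
= [(0, (6, 0))]

Answer: [(0, (6, 0))]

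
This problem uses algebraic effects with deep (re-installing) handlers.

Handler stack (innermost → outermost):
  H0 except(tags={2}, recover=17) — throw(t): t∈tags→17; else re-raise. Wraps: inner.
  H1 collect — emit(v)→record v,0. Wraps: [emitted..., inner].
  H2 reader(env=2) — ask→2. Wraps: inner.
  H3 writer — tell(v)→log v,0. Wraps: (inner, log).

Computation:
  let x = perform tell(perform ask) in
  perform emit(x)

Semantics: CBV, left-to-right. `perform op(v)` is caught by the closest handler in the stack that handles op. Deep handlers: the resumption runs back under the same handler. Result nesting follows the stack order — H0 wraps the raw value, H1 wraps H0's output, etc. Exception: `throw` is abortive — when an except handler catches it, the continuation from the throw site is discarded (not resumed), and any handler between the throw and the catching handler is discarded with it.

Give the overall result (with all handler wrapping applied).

Evaluation trace:
ask @ H2 ⇒ 2
tell(2) @ H3 ⇒ log+=2
emit(0) @ H1 ⇒ out+=0
H0 returns 0
H1 returns [0, 0]
H2 returns [0, 0]
H3 returns ([0, 0], (2))
= ([0, 0], (2))

Answer: ([0, 0], (2))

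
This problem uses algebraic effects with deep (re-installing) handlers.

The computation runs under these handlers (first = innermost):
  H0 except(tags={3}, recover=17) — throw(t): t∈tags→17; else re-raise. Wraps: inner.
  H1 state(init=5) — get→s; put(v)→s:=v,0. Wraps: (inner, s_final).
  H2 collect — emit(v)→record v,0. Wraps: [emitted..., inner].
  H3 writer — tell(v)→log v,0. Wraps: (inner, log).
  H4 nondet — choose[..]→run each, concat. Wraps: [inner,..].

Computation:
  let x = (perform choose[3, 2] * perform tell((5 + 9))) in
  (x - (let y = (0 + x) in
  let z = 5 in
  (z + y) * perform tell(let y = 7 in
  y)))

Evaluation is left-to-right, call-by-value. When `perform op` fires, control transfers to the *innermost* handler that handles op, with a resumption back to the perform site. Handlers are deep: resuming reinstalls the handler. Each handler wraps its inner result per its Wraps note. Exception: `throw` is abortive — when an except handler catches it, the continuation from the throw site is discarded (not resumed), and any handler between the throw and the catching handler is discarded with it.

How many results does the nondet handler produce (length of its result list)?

Step-by-step:
choose[3, 2] @ H4
  branch[0] choose=3:
    tell(14) @ H3 ⇒ log+=14
    tell(7) @ H3 ⇒ log+=7
    H0 returns 0
    H1 returns (0, 5)
    H2 returns [(0, 5)]
    H3 returns ([(0, 5)], (14, 7))
    H4 returns [([(0, 5)], (14, 7))]
  branch[1] choose=2:
    tell(14) @ H3 ⇒ log+=14
    tell(7) @ H3 ⇒ log+=7
    H0 returns 0
    H1 returns (0, 5)
    H2 returns [(0, 5)]
    H3 returns ([(0, 5)], (14, 7))
    H4 returns [([(0, 5)], (14, 7))]
= [([(0, 5)], (14, 7)), ([(0, 5)], (14, 7))]

Answer: 2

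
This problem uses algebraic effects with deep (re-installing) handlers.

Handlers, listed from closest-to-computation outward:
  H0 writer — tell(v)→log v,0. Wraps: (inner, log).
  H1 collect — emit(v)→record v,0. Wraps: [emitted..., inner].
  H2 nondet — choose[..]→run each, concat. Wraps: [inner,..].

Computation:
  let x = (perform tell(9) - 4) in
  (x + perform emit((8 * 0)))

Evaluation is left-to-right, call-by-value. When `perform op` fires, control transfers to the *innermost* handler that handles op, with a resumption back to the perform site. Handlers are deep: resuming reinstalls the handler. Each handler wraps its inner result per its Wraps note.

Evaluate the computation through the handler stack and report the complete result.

Answer: [[0, (-4, (9))]]

Working:
tell(9) @ H0 ⇒ log+=9
emit(0) @ H1 ⇒ out+=0
H0 returns (-4, (9))
H1 returns [0, (-4, (9))]
H2 returns [[0, (-4, (9))]]
= [[0, (-4, (9))]]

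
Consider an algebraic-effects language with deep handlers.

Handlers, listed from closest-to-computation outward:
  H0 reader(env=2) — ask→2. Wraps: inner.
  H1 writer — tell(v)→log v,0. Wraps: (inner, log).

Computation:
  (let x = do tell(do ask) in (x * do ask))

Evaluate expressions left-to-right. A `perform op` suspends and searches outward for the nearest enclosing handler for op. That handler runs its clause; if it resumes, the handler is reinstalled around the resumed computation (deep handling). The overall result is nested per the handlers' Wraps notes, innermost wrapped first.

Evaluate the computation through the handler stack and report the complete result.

Answer: (0, (2))

Step-by-step:
ask @ H0 ⇒ 2
tell(2) @ H1 ⇒ log+=2
ask @ H0 ⇒ 2
H0 returns 0
H1 returns (0, (2))
= (0, (2))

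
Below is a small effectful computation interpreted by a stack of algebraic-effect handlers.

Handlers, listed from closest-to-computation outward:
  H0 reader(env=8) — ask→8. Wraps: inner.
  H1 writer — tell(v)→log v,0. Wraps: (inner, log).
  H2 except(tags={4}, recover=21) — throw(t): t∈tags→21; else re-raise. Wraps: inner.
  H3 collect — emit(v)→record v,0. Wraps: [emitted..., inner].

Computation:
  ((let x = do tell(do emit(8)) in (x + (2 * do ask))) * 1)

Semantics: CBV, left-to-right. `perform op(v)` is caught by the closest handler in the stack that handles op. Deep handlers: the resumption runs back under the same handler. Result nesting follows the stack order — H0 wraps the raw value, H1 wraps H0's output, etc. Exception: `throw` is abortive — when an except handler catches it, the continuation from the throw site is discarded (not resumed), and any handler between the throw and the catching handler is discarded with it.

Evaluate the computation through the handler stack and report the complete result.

Answer: [8, (16, (0))]

Step-by-step:
emit(8) @ H3 ⇒ out+=8
tell(0) @ H1 ⇒ log+=0
ask @ H0 ⇒ 8
H0 returns 16
H1 returns (16, (0))
H2 returns (16, (0))
H3 returns [8, (16, (0))]
= [8, (16, (0))]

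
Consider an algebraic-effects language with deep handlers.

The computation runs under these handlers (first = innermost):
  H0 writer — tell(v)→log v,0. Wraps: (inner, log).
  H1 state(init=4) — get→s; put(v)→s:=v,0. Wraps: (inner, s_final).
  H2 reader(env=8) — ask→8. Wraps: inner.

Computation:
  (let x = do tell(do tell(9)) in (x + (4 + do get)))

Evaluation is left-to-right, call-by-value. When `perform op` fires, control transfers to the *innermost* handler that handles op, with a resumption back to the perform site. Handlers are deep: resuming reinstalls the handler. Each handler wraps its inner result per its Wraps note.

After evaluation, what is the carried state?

Answer: 4

Evaluation trace:
tell(9) @ H0 ⇒ log+=9
tell(0) @ H0 ⇒ log+=0
get @ H1 ⇒ 4
H0 returns (8, (9, 0))
H1 returns ((8, (9, 0)), 4)
H2 returns ((8, (9, 0)), 4)
= ((8, (9, 0)), 4)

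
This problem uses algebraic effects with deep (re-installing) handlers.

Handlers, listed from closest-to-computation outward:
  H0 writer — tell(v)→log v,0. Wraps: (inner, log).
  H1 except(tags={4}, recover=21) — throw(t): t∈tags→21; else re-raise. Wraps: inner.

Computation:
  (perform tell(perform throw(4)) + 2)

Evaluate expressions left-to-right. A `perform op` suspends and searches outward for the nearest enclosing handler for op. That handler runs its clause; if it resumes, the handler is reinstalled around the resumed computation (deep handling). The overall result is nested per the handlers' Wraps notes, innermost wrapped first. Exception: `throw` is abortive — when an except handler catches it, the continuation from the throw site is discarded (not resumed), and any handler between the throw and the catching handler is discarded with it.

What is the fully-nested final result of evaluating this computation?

Answer: 21

Working:
throw(4) @ H1 caught ⇒ 21
= 21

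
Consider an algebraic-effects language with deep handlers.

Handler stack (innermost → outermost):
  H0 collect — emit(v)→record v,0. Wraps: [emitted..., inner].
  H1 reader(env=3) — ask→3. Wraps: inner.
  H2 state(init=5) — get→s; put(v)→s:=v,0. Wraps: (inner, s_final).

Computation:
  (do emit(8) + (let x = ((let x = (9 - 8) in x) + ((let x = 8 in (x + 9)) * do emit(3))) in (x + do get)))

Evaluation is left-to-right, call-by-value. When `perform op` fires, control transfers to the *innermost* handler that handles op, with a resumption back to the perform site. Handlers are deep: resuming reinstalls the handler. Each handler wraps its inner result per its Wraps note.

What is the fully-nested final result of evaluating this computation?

Answer: ([8, 3, 6], 5)

Evaluation trace:
emit(8) @ H0 ⇒ out+=8
emit(3) @ H0 ⇒ out+=3
get @ H2 ⇒ 5
H0 returns [8, 3, 6]
H1 returns [8, 3, 6]
H2 returns ([8, 3, 6], 5)
= ([8, 3, 6], 5)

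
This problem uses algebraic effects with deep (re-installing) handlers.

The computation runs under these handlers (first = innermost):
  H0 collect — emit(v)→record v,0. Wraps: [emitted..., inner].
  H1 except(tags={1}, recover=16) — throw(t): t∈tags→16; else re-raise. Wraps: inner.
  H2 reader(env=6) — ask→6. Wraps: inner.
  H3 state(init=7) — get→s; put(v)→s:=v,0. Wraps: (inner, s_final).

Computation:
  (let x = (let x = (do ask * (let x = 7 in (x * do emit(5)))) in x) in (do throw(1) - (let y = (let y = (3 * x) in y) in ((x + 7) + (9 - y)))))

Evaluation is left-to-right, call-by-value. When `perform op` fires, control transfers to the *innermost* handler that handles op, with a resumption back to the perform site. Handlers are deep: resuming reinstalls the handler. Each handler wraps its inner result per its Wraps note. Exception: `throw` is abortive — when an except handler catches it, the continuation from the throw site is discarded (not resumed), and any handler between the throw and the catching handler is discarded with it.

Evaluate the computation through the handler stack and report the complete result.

Answer: (16, 7)

Working:
ask @ H2 ⇒ 6
emit(5) @ H0 ⇒ out+=5
throw(1) @ H1 caught ⇒ 16
H2 returns 16
H3 returns (16, 7)
= (16, 7)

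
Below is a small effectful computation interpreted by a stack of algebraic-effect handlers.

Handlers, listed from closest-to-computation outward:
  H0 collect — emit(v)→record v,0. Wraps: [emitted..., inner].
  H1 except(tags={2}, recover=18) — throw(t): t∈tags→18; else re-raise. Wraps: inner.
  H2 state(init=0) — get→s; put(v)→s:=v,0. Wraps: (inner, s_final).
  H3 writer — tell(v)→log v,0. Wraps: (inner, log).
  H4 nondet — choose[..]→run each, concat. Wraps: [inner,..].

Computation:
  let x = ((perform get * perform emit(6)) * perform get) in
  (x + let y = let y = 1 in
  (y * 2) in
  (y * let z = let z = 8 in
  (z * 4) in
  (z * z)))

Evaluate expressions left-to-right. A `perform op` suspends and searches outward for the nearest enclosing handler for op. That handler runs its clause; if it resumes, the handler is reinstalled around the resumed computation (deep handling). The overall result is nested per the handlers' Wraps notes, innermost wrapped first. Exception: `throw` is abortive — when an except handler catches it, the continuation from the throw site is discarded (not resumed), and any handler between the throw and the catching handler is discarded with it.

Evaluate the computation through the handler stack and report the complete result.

Answer: [(([6, 2048], 0), ())]

Evaluation trace:
get @ H2 ⇒ 0
emit(6) @ H0 ⇒ out+=6
get @ H2 ⇒ 0
H0 returns [6, 2048]
H1 returns [6, 2048]
H2 returns ([6, 2048], 0)
H3 returns (([6, 2048], 0), ())
H4 returns [(([6, 2048], 0), ())]
= [(([6, 2048], 0), ())]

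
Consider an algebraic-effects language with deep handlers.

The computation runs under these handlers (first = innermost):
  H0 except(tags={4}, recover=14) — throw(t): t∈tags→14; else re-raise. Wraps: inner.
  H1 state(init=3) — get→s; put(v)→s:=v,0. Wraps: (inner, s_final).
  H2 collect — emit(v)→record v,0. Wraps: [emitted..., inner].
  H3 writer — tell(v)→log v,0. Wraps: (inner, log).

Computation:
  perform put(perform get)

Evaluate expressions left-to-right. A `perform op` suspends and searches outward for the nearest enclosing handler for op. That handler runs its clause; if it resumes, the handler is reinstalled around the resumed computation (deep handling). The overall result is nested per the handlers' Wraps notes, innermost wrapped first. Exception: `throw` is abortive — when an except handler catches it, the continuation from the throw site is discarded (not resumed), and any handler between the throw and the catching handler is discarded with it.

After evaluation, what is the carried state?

Answer: 3

Evaluation trace:
get @ H1 ⇒ 3
put(3) @ H1 ⇒ s:=3
H0 returns 0
H1 returns (0, 3)
H2 returns [(0, 3)]
H3 returns ([(0, 3)], ())
= ([(0, 3)], ())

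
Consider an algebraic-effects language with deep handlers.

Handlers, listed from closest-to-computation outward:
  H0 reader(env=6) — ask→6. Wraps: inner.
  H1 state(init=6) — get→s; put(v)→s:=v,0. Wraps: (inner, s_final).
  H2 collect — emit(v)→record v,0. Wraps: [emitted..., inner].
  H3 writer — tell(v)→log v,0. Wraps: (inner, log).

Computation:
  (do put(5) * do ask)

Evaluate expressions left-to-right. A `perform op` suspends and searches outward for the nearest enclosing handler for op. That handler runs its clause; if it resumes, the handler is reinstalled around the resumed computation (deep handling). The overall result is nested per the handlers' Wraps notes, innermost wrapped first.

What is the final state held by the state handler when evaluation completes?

Evaluation trace:
put(5) @ H1 ⇒ s:=5
ask @ H0 ⇒ 6
H0 returns 0
H1 returns (0, 5)
H2 returns [(0, 5)]
H3 returns ([(0, 5)], ())
= ([(0, 5)], ())

Answer: 5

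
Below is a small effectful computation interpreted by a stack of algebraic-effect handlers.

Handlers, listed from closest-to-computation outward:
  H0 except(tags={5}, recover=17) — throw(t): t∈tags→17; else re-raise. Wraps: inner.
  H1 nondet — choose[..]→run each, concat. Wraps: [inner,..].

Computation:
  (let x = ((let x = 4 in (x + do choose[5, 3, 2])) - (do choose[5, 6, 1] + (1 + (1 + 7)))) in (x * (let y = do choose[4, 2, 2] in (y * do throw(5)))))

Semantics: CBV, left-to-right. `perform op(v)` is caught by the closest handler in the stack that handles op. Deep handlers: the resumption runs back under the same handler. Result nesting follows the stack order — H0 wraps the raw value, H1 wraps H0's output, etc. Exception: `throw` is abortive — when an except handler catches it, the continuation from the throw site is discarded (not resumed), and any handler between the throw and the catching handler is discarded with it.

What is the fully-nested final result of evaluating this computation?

Working:
choose[5, 3, 2] @ H1
  branch[0] choose=5:
    choose[5, 6, 1] @ H1
      branch[0] choose=5:
        choose[4, 2, 2] @ H1
          branch[0] choose=4:
            throw(5) @ H0 caught ⇒ 17
            H1 returns [17]
          branch[1] choose=2:
            throw(5) @ H0 caught ⇒ 17
            H1 returns [17]
          branch[2] choose=2:
            throw(5) @ H0 caught ⇒ 17
            H1 returns [17]
      branch[1] choose=6:
        choose[4, 2, 2] @ H1
          branch[0] choose=4:
            throw(5) @ H0 caught ⇒ 17
            H1 returns [17]
          branch[1] choose=2:
            throw(5) @ H0 caught ⇒ 17
            H1 returns [17]
          branch[2] choose=2:
            throw(5) @ H0 caught ⇒ 17
            H1 returns [17]
      branch[2] choose=1:
        choose[4, 2, 2] @ H1
          branch[0] choose=4:
            throw(5) @ H0 caught ⇒ 17
            H1 returns [17]
          branch[1] choose=2:
            throw(5) @ H0 caught ⇒ 17
            H1 returns [17]
          branch[2] choose=2:
            throw(5) @ H0 caught ⇒ 17
            H1 returns [17]
  branch[1] choose=3:
    choose[5, 6, 1] @ H1
      branch[0] choose=5:
        choose[4, 2, 2] @ H1
          branch[0] choose=4:
            throw(5) @ H0 caught ⇒ 17
            H1 returns [17]
          branch[1] choose=2:
            throw(5) @ H0 caught ⇒ 17
            H1 returns [17]
          branch[2] choose=2:
            throw(5) @ H0 caught ⇒ 17
            H1 returns [17]
      branch[1] choose=6:
        choose[4, 2, 2] @ H1
          branch[0] choose=4:
            throw(5) @ H0 caught ⇒ 17
            H1 returns [17]
          branch[1] choose=2:
            throw(5) @ H0 caught ⇒ 17
            H1 returns [17]
          branch[2] choose=2:
            throw(5) @ H0 caught ⇒ 17
            H1 returns [17]
      branch[2] choose=1:
        choose[4, 2, 2] @ H1
          branch[0] choose=4:
            throw(5) @ H0 caught ⇒ 17
            H1 returns [17]
          branch[1] choose=2:
            throw(5) @ H0 caught ⇒ 17
            H1 returns [17]
          branch[2] choose=2:
            throw(5) @ H0 caught ⇒ 17
            H1 returns [17]
  branch[2] choose=2:
    choose[5, 6, 1] @ H1
      branch[0] choose=5:
        choose[4, 2, 2] @ H1
          branch[0] choose=4:
            throw(5) @ H0 caught ⇒ 17
            H1 returns [17]
          branch[1] choose=2:
            throw(5) @ H0 caught ⇒ 17
            H1 returns [17]
          branch[2] choose=2:
            throw(5) @ H0 caught ⇒ 17
            H1 returns [17]
      branch[1] choose=6:
        choose[4, 2, 2] @ H1
          branch[0] choose=4:
            throw(5) @ H0 caught ⇒ 17
            H1 returns [17]
          branch[1] choose=2:
            throw(5) @ H0 caught ⇒ 17
            H1 returns [17]
          branch[2] choose=2:
            throw(5) @ H0 caught ⇒ 17
            H1 returns [17]
      branch[2] choose=1:
        choose[4, 2, 2] @ H1
          branch[0] choose=4:
            throw(5) @ H0 caught ⇒ 17
            H1 returns [17]
          branch[1] choose=2:
            throw(5) @ H0 caught ⇒ 17
            H1 returns [17]
          branch[2] choose=2:
            throw(5) @ H0 caught ⇒ 17
            H1 returns [17]
= [17, 17, 17, 17, 17, 17, 17, 17, 17, 17, 17, 17, 17, 17, 17, 17, 17, 17, 17, 17, 17, 17, 17, 17, 17, 17, 17]

Answer: [17, 17, 17, 17, 17, 17, 17, 17, 17, 17, 17, 17, 17, 17, 17, 17, 17, 17, 17, 17, 17, 17, 17, 17, 17, 17, 17]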